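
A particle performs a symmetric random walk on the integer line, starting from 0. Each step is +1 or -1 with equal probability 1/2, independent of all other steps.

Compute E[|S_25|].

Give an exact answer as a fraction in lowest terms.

S_25 takes values m ≡ 1 (mod 2) with |m| ≤ 25; P(S_25=m) = C(25,(25+m)/2)/2^25.
Total paths: 2^25 = 33554432
Distribution: P(S=-25)=1/33554432, P(S=-23)=25/33554432, P(S=-21)=300/33554432, P(S=-19)=2300/33554432, P(S=-17)=12650/33554432, P(S=-15)=53130/33554432, P(S=-13)=177100/33554432, P(S=-11)=480700/33554432, P(S=-9)=1081575/33554432, P(S=-7)=2042975/33554432, P(S=-5)=3268760/33554432, P(S=-3)=4457400/33554432, P(S=-1)=5200300/33554432, P(S=1)=5200300/33554432, P(S=3)=4457400/33554432, P(S=5)=3268760/33554432, P(S=7)=2042975/33554432, P(S=9)=1081575/33554432, P(S=11)=480700/33554432, P(S=13)=177100/33554432, P(S=15)=53130/33554432, P(S=17)=12650/33554432, P(S=19)=2300/33554432, P(S=21)=300/33554432, P(S=23)=25/33554432, P(S=25)=1/33554432
E[|S_25|] = Σ_m |m|·P(S_25=m) = 135207800/33554432 = 16900975/4194304

Answer: 16900975/4194304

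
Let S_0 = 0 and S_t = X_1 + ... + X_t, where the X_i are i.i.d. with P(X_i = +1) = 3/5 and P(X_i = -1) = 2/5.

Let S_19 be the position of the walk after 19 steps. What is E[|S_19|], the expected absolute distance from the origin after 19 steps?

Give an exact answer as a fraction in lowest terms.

Answer: 3607583349587/762939453125

Derivation:
S_19 takes values m ≡ 1 (mod 2) with |m| ≤ 19; P(S_19=m) = C(19,(19+m)/2) · (3/5)^((19+m)/2) · (2/5)^((19-m)/2).
Distribution: P(S=-19)=524288/19073486328125, P(S=-17)=14942208/19073486328125, P(S=-15)=201719808/19073486328125, P(S=-13)=1714618368/19073486328125, P(S=-11)=10287710208/19073486328125, P(S=-9)=46294695936/19073486328125, P(S=-7)=162031435776/19073486328125, P(S=-5)=451373285376/19073486328125, P(S=-3)=1015589892096/19073486328125, P(S=-1)=1861914802176/19073486328125, P(S=1)=2792872203264/19073486328125, P(S=3)=3427615885824/19073486328125, P(S=5)=3427615885824/19073486328125, P(S=7)=2768458984704/19073486328125, P(S=9)=1779723633024/19073486328125, P(S=11)=889861816512/19073486328125, P(S=13)=333698181192/19073486328125, P(S=15)=88331871492/19073486328125, P(S=17)=14721978582/19073486328125, P(S=19)=1162261467/19073486328125
E[|S_19|] = Σ_m |m|·P(S_19=m) = 3607583349587/762939453125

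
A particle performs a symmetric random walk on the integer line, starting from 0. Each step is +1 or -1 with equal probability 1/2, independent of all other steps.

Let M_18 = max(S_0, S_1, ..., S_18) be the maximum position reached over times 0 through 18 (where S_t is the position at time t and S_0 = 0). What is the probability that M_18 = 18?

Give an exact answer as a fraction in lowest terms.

Let M_18 = max(S_0,...,S_18). Use the reflection principle: for j ≥ 1, #{paths with M_18 ≥ j} = #{S_18 ≥ j} + #{S_18 ≥ j+1}.
By reflection, #{M_18 ≥ 18} = #{S_18 ≥ 18} + #{S_18 ≥ 19} = 1 + 0 = 1.
#{M_18 ≥ 19} = #{S_18 ≥ 19} + #{S_18 ≥ 20} = 0 + 0 = 0.
#{M_18 = 18} = 1 - 0 = 1.
P(M_18 = 18) = 1/262144 = 1/262144

Answer: 1/262144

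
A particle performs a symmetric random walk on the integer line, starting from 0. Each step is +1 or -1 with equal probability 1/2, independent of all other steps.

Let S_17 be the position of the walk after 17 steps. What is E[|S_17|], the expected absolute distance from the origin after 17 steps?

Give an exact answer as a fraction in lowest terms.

S_17 takes values m ≡ 1 (mod 2) with |m| ≤ 17; P(S_17=m) = C(17,(17+m)/2)/2^17.
Total paths: 2^17 = 131072
Distribution: P(S=-17)=1/131072, P(S=-15)=17/131072, P(S=-13)=136/131072, P(S=-11)=680/131072, P(S=-9)=2380/131072, P(S=-7)=6188/131072, P(S=-5)=12376/131072, P(S=-3)=19448/131072, P(S=-1)=24310/131072, P(S=1)=24310/131072, P(S=3)=19448/131072, P(S=5)=12376/131072, P(S=7)=6188/131072, P(S=9)=2380/131072, P(S=11)=680/131072, P(S=13)=136/131072, P(S=15)=17/131072, P(S=17)=1/131072
E[|S_17|] = Σ_m |m|·P(S_17=m) = 437580/131072 = 109395/32768

Answer: 109395/32768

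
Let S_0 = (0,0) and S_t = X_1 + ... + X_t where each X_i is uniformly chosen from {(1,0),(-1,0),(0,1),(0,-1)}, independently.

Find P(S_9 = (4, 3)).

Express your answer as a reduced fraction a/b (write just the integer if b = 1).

Answer: 567/131072

Derivation:
Let h be the number of horizontal steps (so 9-h are vertical). To end at (4,3) need (h+4)/2 right-steps and ((9-h)+3)/2 up-steps.
Sum over h with 4 ≤ h ≤ 6, h ≡ 0 (mod 2), 9-h ≡ 1 (mod 2):
h=4: C(9,4)·C(4,4)·C(5,4) = 126·1·5 = 630
h=6: C(9,6)·C(6,5)·C(3,3) = 84·6·1 = 504
Total favorable: 1134
Total paths: 4^9 = 262144
P = 1134/262144 = 567/131072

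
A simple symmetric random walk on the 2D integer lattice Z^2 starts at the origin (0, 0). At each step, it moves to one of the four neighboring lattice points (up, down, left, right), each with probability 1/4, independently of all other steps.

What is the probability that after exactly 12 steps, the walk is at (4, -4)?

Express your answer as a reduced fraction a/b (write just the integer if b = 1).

Let h be the number of horizontal steps (so 12-h are vertical). To end at (4,-4) need (h+4)/2 right-steps and ((12-h)-4)/2 up-steps.
Sum over h with 4 ≤ h ≤ 8, h ≡ 0 (mod 2), 12-h ≡ 0 (mod 2):
h=4: C(12,4)·C(4,4)·C(8,2) = 495·1·28 = 13860
h=6: C(12,6)·C(6,5)·C(6,1) = 924·6·6 = 33264
h=8: C(12,8)·C(8,6)·C(4,0) = 495·28·1 = 13860
Total favorable: 60984
Total paths: 4^12 = 16777216
P = 60984/16777216 = 7623/2097152

Answer: 7623/2097152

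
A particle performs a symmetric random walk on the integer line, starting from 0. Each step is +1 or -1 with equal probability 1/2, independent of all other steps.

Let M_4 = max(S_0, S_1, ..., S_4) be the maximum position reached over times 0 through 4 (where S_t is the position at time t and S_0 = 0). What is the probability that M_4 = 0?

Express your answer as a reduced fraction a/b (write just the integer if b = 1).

Answer: 3/8

Derivation:
Let M_4 = max(S_0,...,S_4). Use the reflection principle: for j ≥ 1, #{paths with M_4 ≥ j} = #{S_4 ≥ j} + #{S_4 ≥ j+1}.
P(M_4 ≥ 0) = 1 since S_0 = 0, so #{M_4 ≥ 0} = 16.
#{M_4 ≥ 1} = #{S_4 ≥ 1} + #{S_4 ≥ 2} = 5 + 5 = 10.
#{M_4 = 0} = 16 - 10 = 6.
P(M_4 = 0) = 6/16 = 3/8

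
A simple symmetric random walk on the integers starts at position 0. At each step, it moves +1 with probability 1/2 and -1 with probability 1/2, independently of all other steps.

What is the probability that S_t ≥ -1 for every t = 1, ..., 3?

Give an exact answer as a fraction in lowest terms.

Let f(t,s) = #length-t paths at position s with S_1..S_t all ≥ -1.
f(t,s) = f(t-1,s-1) + f(t-1,s+1) for s ≥ -1; f(t,s) = 0 for s < -1.
t=0: f(0,0)=1
t=1: f(1,-1)=1 f(1,1)=1
t=2: f(2,0)=2 f(2,2)=1
t=3: f(3,-1)=2 f(3,1)=3 f(3,3)=1
Σ_s f(3,s) = 6
P = 6/8 = 3/4

Answer: 3/4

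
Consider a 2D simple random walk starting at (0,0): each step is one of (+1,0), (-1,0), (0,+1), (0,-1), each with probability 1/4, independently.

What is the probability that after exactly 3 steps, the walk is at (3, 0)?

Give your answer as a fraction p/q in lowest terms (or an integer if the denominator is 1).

Let h be the number of horizontal steps (so 3-h are vertical). To end at (3,0) need (h+3)/2 right-steps and ((3-h)+0)/2 up-steps.
Sum over h with 3 ≤ h ≤ 3, h ≡ 1 (mod 2), 3-h ≡ 0 (mod 2):
h=3: C(3,3)·C(3,3)·C(0,0) = 1·1·1 = 1
Total favorable: 1
Total paths: 4^3 = 64
P = 1/64 = 1/64

Answer: 1/64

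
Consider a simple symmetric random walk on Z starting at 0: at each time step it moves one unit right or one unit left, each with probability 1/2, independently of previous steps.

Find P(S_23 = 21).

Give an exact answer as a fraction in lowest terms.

Answer: 23/8388608

Derivation:
To reach position 21 after 23 steps: need 22 steps of +1 and 1 of -1.
Favorable paths: C(23,22) = 23
Total paths: 2^23 = 8388608
P = 23/8388608 = 23/8388608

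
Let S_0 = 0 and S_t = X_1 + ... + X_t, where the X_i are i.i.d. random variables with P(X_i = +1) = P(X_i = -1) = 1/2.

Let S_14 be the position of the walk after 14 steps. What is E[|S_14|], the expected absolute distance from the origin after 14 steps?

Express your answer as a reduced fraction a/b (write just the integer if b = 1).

Answer: 3003/1024

Derivation:
S_14 takes values m ≡ 0 (mod 2) with |m| ≤ 14; P(S_14=m) = C(14,(14+m)/2)/2^14.
Total paths: 2^14 = 16384
Distribution: P(S=-14)=1/16384, P(S=-12)=14/16384, P(S=-10)=91/16384, P(S=-8)=364/16384, P(S=-6)=1001/16384, P(S=-4)=2002/16384, P(S=-2)=3003/16384, P(S=0)=3432/16384, P(S=2)=3003/16384, P(S=4)=2002/16384, P(S=6)=1001/16384, P(S=8)=364/16384, P(S=10)=91/16384, P(S=12)=14/16384, P(S=14)=1/16384
E[|S_14|] = Σ_m |m|·P(S_14=m) = 48048/16384 = 3003/1024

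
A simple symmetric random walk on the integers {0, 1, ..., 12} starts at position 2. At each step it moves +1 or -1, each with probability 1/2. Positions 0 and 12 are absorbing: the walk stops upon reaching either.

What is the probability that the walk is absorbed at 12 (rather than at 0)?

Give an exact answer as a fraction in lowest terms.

Symmetric walk (p = 1/2): the harmonic-function argument gives P(hit 12 before 0 | start at 2) = a/N.
P = 2/12 = 1/6

Answer: 1/6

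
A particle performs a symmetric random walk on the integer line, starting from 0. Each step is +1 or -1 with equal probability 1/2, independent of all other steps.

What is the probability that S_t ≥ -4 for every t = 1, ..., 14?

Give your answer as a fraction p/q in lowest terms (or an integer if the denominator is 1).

Let f(t,s) = #length-t paths at position s with S_1..S_t all ≥ -4.
f(t,s) = f(t-1,s-1) + f(t-1,s+1) for s ≥ -4; f(t,s) = 0 for s < -4.
t=0: f(0,0)=1
t=1: f(1,-1)=1 f(1,1)=1
t=2: f(2,-2)=1 f(2,0)=2 f(2,2)=1
t=3: f(3,-3)=1 f(3,-1)=3 f(3,1)=3 f(3,3)=1
t=4: f(4,-4)=1 f(4,-2)=4 f(4,0)=6 f(4,2)=4 f(4,4)=1
t=5: f(5,-3)=5 f(5,-1)=10 f(5,1)=10 f(5,3)=5 f(5,5)=1
t=6: f(6,-4)=5 f(6,-2)=15 f(6,0)=20 f(6,2)=15 f(6,4)=6 f(6,6)=1
t=7: f(7,-3)=20 f(7,-1)=35 f(7,1)=35 f(7,3)=21 f(7,5)=7 f(7,7)=1
t=8: f(8,-4)=20 f(8,-2)=55 f(8,0)=70 f(8,2)=56 f(8,4)=28 f(8,6)=8 f(8,8)=1
t=9: f(9,-3)=75 f(9,-1)=125 f(9,1)=126 f(9,3)=84 f(9,5)=36 f(9,7)=9 f(9,9)=1
t=10: f(10,-4)=75 f(10,-2)=200 f(10,0)=251 f(10,2)=210 f(10,4)=120 f(10,6)=45 f(10,8)=10 f(10,10)=1
t=11: f(11,-3)=275 f(11,-1)=451 f(11,1)=461 f(11,3)=330 f(11,5)=165 f(11,7)=55 f(11,9)=11 f(11,11)=1
t=12: f(12,-4)=275 f(12,-2)=726 f(12,0)=912 f(12,2)=791 f(12,4)=495 f(12,6)=220 f(12,8)=66 f(12,10)=12 f(12,12)=1
t=13: f(13,-3)=1001 f(13,-1)=1638 f(13,1)=1703 f(13,3)=1286 f(13,5)=715 f(13,7)=286 f(13,9)=78 f(13,11)=13 f(13,13)=1
t=14: f(14,-4)=1001 f(14,-2)=2639 f(14,0)=3341 f(14,2)=2989 f(14,4)=2001 f(14,6)=1001 f(14,8)=364 f(14,10)=91 f(14,12)=14 f(14,14)=1
Σ_s f(14,s) = 13442
P = 13442/16384 = 6721/8192

Answer: 6721/8192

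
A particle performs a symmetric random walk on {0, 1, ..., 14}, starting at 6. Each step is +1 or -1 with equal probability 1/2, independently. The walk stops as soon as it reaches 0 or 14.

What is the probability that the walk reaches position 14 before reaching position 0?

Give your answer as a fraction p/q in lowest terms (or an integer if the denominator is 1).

Answer: 3/7

Derivation:
Symmetric walk (p = 1/2): the harmonic-function argument gives P(hit 14 before 0 | start at 6) = a/N.
P = 6/14 = 3/7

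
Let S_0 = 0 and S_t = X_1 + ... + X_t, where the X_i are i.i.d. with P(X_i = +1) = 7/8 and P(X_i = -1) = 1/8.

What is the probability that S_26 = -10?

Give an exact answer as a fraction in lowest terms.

Answer: 9006204482275/302231454903657293676544

Derivation:
To reach position -10 after 26 steps: need 8 steps of +1 and 18 steps of -1.
Number of such sequences: C(26,8) = 1562275
Each has probability (7/8)^8 · (1/8)^18 = 5764801/302231454903657293676544
P = 1562275 · 5764801/302231454903657293676544 = 9006204482275/302231454903657293676544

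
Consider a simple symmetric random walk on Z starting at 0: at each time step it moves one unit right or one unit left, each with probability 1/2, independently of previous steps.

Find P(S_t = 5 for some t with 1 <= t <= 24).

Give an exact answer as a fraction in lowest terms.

Answer: 1289565/4194304

Derivation:
Count via complement. Let g(t,s) = #length-t paths at position s with S_1..S_t all ≠ 5.
g(t,s) = g(t-1,s-1) + g(t-1,s+1) for s ≠ 5; g(t,5) = 0.
t=0: g(0,0)=1
t=1: g(1,-1)=1 g(1,1)=1
t=2: g(2,-2)=1 g(2,0)=2 g(2,2)=1
t=3: g(3,-3)=1 g(3,-1)=3 g(3,1)=3 g(3,3)=1
t=4: g(4,-4)=1 g(4,-2)=4 g(4,0)=6 g(4,2)=4 g(4,4)=1
t=5: g(5,-5)=1 g(5,-3)=5 g(5,-1)=10 g(5,1)=10 g(5,3)=5
t=6: g(6,-6)=1 g(6,-4)=6 g(6,-2)=15 g(6,0)=20 g(6,2)=15 g(6,4)=5
t=7: g(7,-7)=1 g(7,-5)=7 g(7,-3)=21 g(7,-1)=35 g(7,1)=35 g(7,3)=20
t=8: g(8,-8)=1 g(8,-6)=8 g(8,-4)=28 g(8,-2)=56 g(8,0)=70 g(8,2)=55 g(8,4)=20
t=9: g(9,-9)=1 g(9,-7)=9 g(9,-5)=36 g(9,-3)=84 g(9,-1)=126 g(9,1)=125 g(9,3)=75
t=10: g(10,-10)=1 g(10,-8)=10 g(10,-6)=45 g(10,-4)=120 g(10,-2)=210 g(10,0)=251 g(10,2)=200 g(10,4)=75
t=11: g(11,-11)=1 g(11,-9)=11 g(11,-7)=55 g(11,-5)=165 g(11,-3)=330 g(11,-1)=461 g(11,1)=451 g(11,3)=275
t=12: g(12,-12)=1 g(12,-10)=12 g(12,-8)=66 g(12,-6)=220 g(12,-4)=495 g(12,-2)=791 g(12,0)=912 g(12,2)=726 g(12,4)=275
t=13: g(13,-13)=1 g(13,-11)=13 g(13,-9)=78 g(13,-7)=286 g(13,-5)=715 g(13,-3)=1286 g(13,-1)=1703 g(13,1)=1638 g(13,3)=1001
t=14: g(14,-14)=1 g(14,-12)=14 g(14,-10)=91 g(14,-8)=364 g(14,-6)=1001 g(14,-4)=2001 g(14,-2)=2989 g(14,0)=3341 g(14,2)=2639 g(14,4)=1001
t=15: g(15,-15)=1 g(15,-13)=15 g(15,-11)=105 g(15,-9)=455 g(15,-7)=1365 g(15,-5)=3002 g(15,-3)=4990 g(15,-1)=6330 g(15,1)=5980 g(15,3)=3640
t=16: g(16,-16)=1 g(16,-14)=16 g(16,-12)=120 g(16,-10)=560 g(16,-8)=1820 g(16,-6)=4367 g(16,-4)=7992 g(16,-2)=11320 g(16,0)=12310 g(16,2)=9620 g(16,4)=3640
t=17: g(17,-17)=1 g(17,-15)=17 g(17,-13)=136 g(17,-11)=680 g(17,-9)=2380 g(17,-7)=6187 g(17,-5)=12359 g(17,-3)=19312 g(17,-1)=23630 g(17,1)=21930 g(17,3)=13260
t=18: g(18,-18)=1 g(18,-16)=18 g(18,-14)=153 g(18,-12)=816 g(18,-10)=3060 g(18,-8)=8567 g(18,-6)=18546 g(18,-4)=31671 g(18,-2)=42942 g(18,0)=45560 g(18,2)=35190 g(18,4)=13260
t=19: g(19,-19)=1 g(19,-17)=19 g(19,-15)=171 g(19,-13)=969 g(19,-11)=3876 g(19,-9)=11627 g(19,-7)=27113 g(19,-5)=50217 g(19,-3)=74613 g(19,-1)=88502 g(19,1)=80750 g(19,3)=48450
t=20: g(20,-20)=1 g(20,-18)=20 g(20,-16)=190 g(20,-14)=1140 g(20,-12)=4845 g(20,-10)=15503 g(20,-8)=38740 g(20,-6)=77330 g(20,-4)=124830 g(20,-2)=163115 g(20,0)=169252 g(20,2)=129200 g(20,4)=48450
t=21: g(21,-21)=1 g(21,-19)=21 g(21,-17)=210 g(21,-15)=1330 g(21,-13)=5985 g(21,-11)=20348 g(21,-9)=54243 g(21,-7)=116070 g(21,-5)=202160 g(21,-3)=287945 g(21,-1)=332367 g(21,1)=298452 g(21,3)=177650
t=22: g(22,-22)=1 g(22,-20)=22 g(22,-18)=231 g(22,-16)=1540 g(22,-14)=7315 g(22,-12)=26333 g(22,-10)=74591 g(22,-8)=170313 g(22,-6)=318230 g(22,-4)=490105 g(22,-2)=620312 g(22,0)=630819 g(22,2)=476102 g(22,4)=177650
t=23: g(23,-23)=1 g(23,-21)=23 g(23,-19)=253 g(23,-17)=1771 g(23,-15)=8855 g(23,-13)=33648 g(23,-11)=100924 g(23,-9)=244904 g(23,-7)=488543 g(23,-5)=808335 g(23,-3)=1110417 g(23,-1)=1251131 g(23,1)=1106921 g(23,3)=653752
t=24: g(24,-24)=1 g(24,-22)=24 g(24,-20)=276 g(24,-18)=2024 g(24,-16)=10626 g(24,-14)=42503 g(24,-12)=134572 g(24,-10)=345828 g(24,-8)=733447 g(24,-6)=1296878 g(24,-4)=1918752 g(24,-2)=2361548 g(24,0)=2358052 g(24,2)=1760673 g(24,4)=653752
Paths never hitting 5: Σ_s g(24,s) = 11618956
Paths hitting 5: 2^24 - 11618956 = 5158260
P = 5158260/16777216 = 1289565/4194304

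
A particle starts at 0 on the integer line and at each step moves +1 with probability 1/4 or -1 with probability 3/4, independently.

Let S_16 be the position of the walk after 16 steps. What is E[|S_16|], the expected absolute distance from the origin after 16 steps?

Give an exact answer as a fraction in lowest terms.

Answer: 1078810739/134217728

Derivation:
S_16 takes values m ≡ 0 (mod 2) with |m| ≤ 16; P(S_16=m) = C(16,(16+m)/2) · (1/4)^((16+m)/2) · (3/4)^((16-m)/2).
Distribution: P(S=-16)=43046721/4294967296, P(S=-14)=14348907/268435456, P(S=-12)=71744535/536870912, P(S=-10)=55801305/268435456, P(S=-8)=241805655/1073741824, P(S=-6)=48361131/268435456, P(S=-4)=59108049/536870912, P(S=-2)=14073345/268435456, P(S=0)=42220035/2147483648, P(S=2)=1563705/268435456, P(S=4)=729729/536870912, P(S=6)=66339/268435456, P(S=8)=36855/1073741824, P(S=10)=945/268435456, P(S=12)=135/536870912, P(S=14)=3/268435456, P(S=16)=1/4294967296
E[|S_16|] = Σ_m |m|·P(S_16=m) = 1078810739/134217728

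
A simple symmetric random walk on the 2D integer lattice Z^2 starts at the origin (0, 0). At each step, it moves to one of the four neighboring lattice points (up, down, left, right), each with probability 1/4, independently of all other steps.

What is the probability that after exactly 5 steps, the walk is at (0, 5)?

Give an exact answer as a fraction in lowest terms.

Answer: 1/1024

Derivation:
Let h be the number of horizontal steps (so 5-h are vertical). To end at (0,5) need (h+0)/2 right-steps and ((5-h)+5)/2 up-steps.
Sum over h with 0 ≤ h ≤ 0, h ≡ 0 (mod 2), 5-h ≡ 1 (mod 2):
h=0: C(5,0)·C(0,0)·C(5,5) = 1·1·1 = 1
Total favorable: 1
Total paths: 4^5 = 1024
P = 1/1024 = 1/1024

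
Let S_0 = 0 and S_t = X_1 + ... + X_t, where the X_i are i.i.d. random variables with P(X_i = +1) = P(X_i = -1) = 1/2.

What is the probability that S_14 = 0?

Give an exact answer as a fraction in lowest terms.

To return to 0 after 14 steps: need exactly 7 steps of +1 and 7 of -1.
Favorable paths: C(14,7) = 3432
Total paths: 2^14 = 16384
P = 3432/16384 = 429/2048

Answer: 429/2048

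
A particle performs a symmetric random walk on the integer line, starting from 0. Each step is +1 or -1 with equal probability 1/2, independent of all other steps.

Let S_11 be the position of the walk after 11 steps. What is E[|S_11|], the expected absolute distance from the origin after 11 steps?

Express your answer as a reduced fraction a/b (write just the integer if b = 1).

Answer: 693/256

Derivation:
S_11 takes values m ≡ 1 (mod 2) with |m| ≤ 11; P(S_11=m) = C(11,(11+m)/2)/2^11.
Total paths: 2^11 = 2048
Distribution: P(S=-11)=1/2048, P(S=-9)=11/2048, P(S=-7)=55/2048, P(S=-5)=165/2048, P(S=-3)=330/2048, P(S=-1)=462/2048, P(S=1)=462/2048, P(S=3)=330/2048, P(S=5)=165/2048, P(S=7)=55/2048, P(S=9)=11/2048, P(S=11)=1/2048
E[|S_11|] = Σ_m |m|·P(S_11=m) = 5544/2048 = 693/256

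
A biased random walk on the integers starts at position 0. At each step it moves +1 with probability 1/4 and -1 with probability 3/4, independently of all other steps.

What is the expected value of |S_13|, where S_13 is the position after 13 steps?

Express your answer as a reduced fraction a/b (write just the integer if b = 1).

Answer: 27580423/4194304

Derivation:
S_13 takes values m ≡ 1 (mod 2) with |m| ≤ 13; P(S_13=m) = C(13,(13+m)/2) · (1/4)^((13+m)/2) · (3/4)^((13-m)/2).
Distribution: P(S=-13)=1594323/67108864, P(S=-11)=6908733/67108864, P(S=-9)=6908733/33554432, P(S=-7)=8444007/33554432, P(S=-5)=14073345/67108864, P(S=-3)=8444007/67108864, P(S=-1)=938223/16777216, P(S=1)=312741/16777216, P(S=3)=312741/67108864, P(S=5)=57915/67108864, P(S=7)=3861/33554432, P(S=9)=351/33554432, P(S=11)=39/67108864, P(S=13)=1/67108864
E[|S_13|] = Σ_m |m|·P(S_13=m) = 27580423/4194304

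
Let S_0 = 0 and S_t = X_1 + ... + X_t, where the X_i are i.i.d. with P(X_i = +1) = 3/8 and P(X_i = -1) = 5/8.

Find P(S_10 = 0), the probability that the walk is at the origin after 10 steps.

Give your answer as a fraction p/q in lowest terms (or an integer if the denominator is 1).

To be at 0 after 10 steps: need exactly 5 steps of +1 and 5 of -1.
Number of such sequences: C(10,5) = 252
Each has probability (3/8)^5 · (5/8)^5 = 759375/1073741824
P = 252 · 759375/1073741824 = 47840625/268435456

Answer: 47840625/268435456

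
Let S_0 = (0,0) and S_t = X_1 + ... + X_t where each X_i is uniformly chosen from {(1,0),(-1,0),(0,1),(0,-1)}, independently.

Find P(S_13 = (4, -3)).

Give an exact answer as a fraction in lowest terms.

Let h be the number of horizontal steps (so 13-h are vertical). To end at (4,-3) need (h+4)/2 right-steps and ((13-h)-3)/2 up-steps.
Sum over h with 4 ≤ h ≤ 10, h ≡ 0 (mod 2), 13-h ≡ 1 (mod 2):
h=4: C(13,4)·C(4,4)·C(9,3) = 715·1·84 = 60060
h=6: C(13,6)·C(6,5)·C(7,2) = 1716·6·21 = 216216
h=8: C(13,8)·C(8,6)·C(5,1) = 1287·28·5 = 180180
h=10: C(13,10)·C(10,7)·C(3,0) = 286·120·1 = 34320
Total favorable: 490776
Total paths: 4^13 = 67108864
P = 490776/67108864 = 61347/8388608

Answer: 61347/8388608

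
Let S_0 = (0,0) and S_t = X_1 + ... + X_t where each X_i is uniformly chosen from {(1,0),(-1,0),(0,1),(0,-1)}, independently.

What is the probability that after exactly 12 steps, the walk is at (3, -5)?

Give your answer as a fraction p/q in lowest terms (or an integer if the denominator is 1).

Answer: 3267/1048576

Derivation:
Let h be the number of horizontal steps (so 12-h are vertical). To end at (3,-5) need (h+3)/2 right-steps and ((12-h)-5)/2 up-steps.
Sum over h with 3 ≤ h ≤ 7, h ≡ 1 (mod 2), 12-h ≡ 1 (mod 2):
h=3: C(12,3)·C(3,3)·C(9,2) = 220·1·36 = 7920
h=5: C(12,5)·C(5,4)·C(7,1) = 792·5·7 = 27720
h=7: C(12,7)·C(7,5)·C(5,0) = 792·21·1 = 16632
Total favorable: 52272
Total paths: 4^12 = 16777216
P = 52272/16777216 = 3267/1048576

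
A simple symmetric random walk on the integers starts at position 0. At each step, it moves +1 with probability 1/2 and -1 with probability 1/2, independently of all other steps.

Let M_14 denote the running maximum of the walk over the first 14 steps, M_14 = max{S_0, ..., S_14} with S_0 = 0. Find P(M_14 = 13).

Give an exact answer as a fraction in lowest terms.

Let M_14 = max(S_0,...,S_14). Use the reflection principle: for j ≥ 1, #{paths with M_14 ≥ j} = #{S_14 ≥ j} + #{S_14 ≥ j+1}.
By reflection, #{M_14 ≥ 13} = #{S_14 ≥ 13} + #{S_14 ≥ 14} = 1 + 1 = 2.
#{M_14 ≥ 14} = #{S_14 ≥ 14} + #{S_14 ≥ 15} = 1 + 0 = 1.
#{M_14 = 13} = 2 - 1 = 1.
P(M_14 = 13) = 1/16384 = 1/16384

Answer: 1/16384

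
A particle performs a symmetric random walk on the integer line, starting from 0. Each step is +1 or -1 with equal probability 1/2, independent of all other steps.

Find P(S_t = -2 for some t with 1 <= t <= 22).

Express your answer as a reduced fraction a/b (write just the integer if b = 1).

Answer: 1421113/2097152

Derivation:
Count via complement. Let g(t,s) = #length-t paths at position s with S_1..S_t all ≠ -2.
g(t,s) = g(t-1,s-1) + g(t-1,s+1) for s ≠ -2; g(t,-2) = 0.
t=0: g(0,0)=1
t=1: g(1,-1)=1 g(1,1)=1
t=2: g(2,0)=2 g(2,2)=1
t=3: g(3,-1)=2 g(3,1)=3 g(3,3)=1
t=4: g(4,0)=5 g(4,2)=4 g(4,4)=1
t=5: g(5,-1)=5 g(5,1)=9 g(5,3)=5 g(5,5)=1
t=6: g(6,0)=14 g(6,2)=14 g(6,4)=6 g(6,6)=1
t=7: g(7,-1)=14 g(7,1)=28 g(7,3)=20 g(7,5)=7 g(7,7)=1
t=8: g(8,0)=42 g(8,2)=48 g(8,4)=27 g(8,6)=8 g(8,8)=1
t=9: g(9,-1)=42 g(9,1)=90 g(9,3)=75 g(9,5)=35 g(9,7)=9 g(9,9)=1
t=10: g(10,0)=132 g(10,2)=165 g(10,4)=110 g(10,6)=44 g(10,8)=10 g(10,10)=1
t=11: g(11,-1)=132 g(11,1)=297 g(11,3)=275 g(11,5)=154 g(11,7)=54 g(11,9)=11 g(11,11)=1
t=12: g(12,0)=429 g(12,2)=572 g(12,4)=429 g(12,6)=208 g(12,8)=65 g(12,10)=12 g(12,12)=1
t=13: g(13,-1)=429 g(13,1)=1001 g(13,3)=1001 g(13,5)=637 g(13,7)=273 g(13,9)=77 g(13,11)=13 g(13,13)=1
t=14: g(14,0)=1430 g(14,2)=2002 g(14,4)=1638 g(14,6)=910 g(14,8)=350 g(14,10)=90 g(14,12)=14 g(14,14)=1
t=15: g(15,-1)=1430 g(15,1)=3432 g(15,3)=3640 g(15,5)=2548 g(15,7)=1260 g(15,9)=440 g(15,11)=104 g(15,13)=15 g(15,15)=1
t=16: g(16,0)=4862 g(16,2)=7072 g(16,4)=6188 g(16,6)=3808 g(16,8)=1700 g(16,10)=544 g(16,12)=119 g(16,14)=16 g(16,16)=1
t=17: g(17,-1)=4862 g(17,1)=11934 g(17,3)=13260 g(17,5)=9996 g(17,7)=5508 g(17,9)=2244 g(17,11)=663 g(17,13)=135 g(17,15)=17 g(17,17)=1
t=18: g(18,0)=16796 g(18,2)=25194 g(18,4)=23256 g(18,6)=15504 g(18,8)=7752 g(18,10)=2907 g(18,12)=798 g(18,14)=152 g(18,16)=18 g(18,18)=1
t=19: g(19,-1)=16796 g(19,1)=41990 g(19,3)=48450 g(19,5)=38760 g(19,7)=23256 g(19,9)=10659 g(19,11)=3705 g(19,13)=950 g(19,15)=170 g(19,17)=19 g(19,19)=1
t=20: g(20,0)=58786 g(20,2)=90440 g(20,4)=87210 g(20,6)=62016 g(20,8)=33915 g(20,10)=14364 g(20,12)=4655 g(20,14)=1120 g(20,16)=189 g(20,18)=20 g(20,20)=1
t=21: g(21,-1)=58786 g(21,1)=149226 g(21,3)=177650 g(21,5)=149226 g(21,7)=95931 g(21,9)=48279 g(21,11)=19019 g(21,13)=5775 g(21,15)=1309 g(21,17)=209 g(21,19)=21 g(21,21)=1
t=22: g(22,0)=208012 g(22,2)=326876 g(22,4)=326876 g(22,6)=245157 g(22,8)=144210 g(22,10)=67298 g(22,12)=24794 g(22,14)=7084 g(22,16)=1518 g(22,18)=230 g(22,20)=22 g(22,22)=1
Paths never hitting -2: Σ_s g(22,s) = 1352078
Paths hitting -2: 2^22 - 1352078 = 2842226
P = 2842226/4194304 = 1421113/2097152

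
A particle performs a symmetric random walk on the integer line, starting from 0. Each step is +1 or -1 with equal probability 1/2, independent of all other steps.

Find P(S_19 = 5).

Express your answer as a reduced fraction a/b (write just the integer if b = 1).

To reach position 5 after 19 steps: need 12 steps of +1 and 7 of -1.
Favorable paths: C(19,12) = 50388
Total paths: 2^19 = 524288
P = 50388/524288 = 12597/131072

Answer: 12597/131072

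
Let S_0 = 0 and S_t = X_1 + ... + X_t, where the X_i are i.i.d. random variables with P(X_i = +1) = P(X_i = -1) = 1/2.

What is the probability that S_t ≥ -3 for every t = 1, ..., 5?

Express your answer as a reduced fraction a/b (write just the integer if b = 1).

Let f(t,s) = #length-t paths at position s with S_1..S_t all ≥ -3.
f(t,s) = f(t-1,s-1) + f(t-1,s+1) for s ≥ -3; f(t,s) = 0 for s < -3.
t=0: f(0,0)=1
t=1: f(1,-1)=1 f(1,1)=1
t=2: f(2,-2)=1 f(2,0)=2 f(2,2)=1
t=3: f(3,-3)=1 f(3,-1)=3 f(3,1)=3 f(3,3)=1
t=4: f(4,-2)=4 f(4,0)=6 f(4,2)=4 f(4,4)=1
t=5: f(5,-3)=4 f(5,-1)=10 f(5,1)=10 f(5,3)=5 f(5,5)=1
Σ_s f(5,s) = 30
P = 30/32 = 15/16

Answer: 15/16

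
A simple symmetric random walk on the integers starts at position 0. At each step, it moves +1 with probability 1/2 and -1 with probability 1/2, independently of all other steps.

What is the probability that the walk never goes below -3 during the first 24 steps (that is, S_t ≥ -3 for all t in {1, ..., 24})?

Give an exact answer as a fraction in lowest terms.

Answer: 2414425/4194304

Derivation:
Let f(t,s) = #length-t paths at position s with S_1..S_t all ≥ -3.
f(t,s) = f(t-1,s-1) + f(t-1,s+1) for s ≥ -3; f(t,s) = 0 for s < -3.
t=0: f(0,0)=1
t=1: f(1,-1)=1 f(1,1)=1
t=2: f(2,-2)=1 f(2,0)=2 f(2,2)=1
t=3: f(3,-3)=1 f(3,-1)=3 f(3,1)=3 f(3,3)=1
t=4: f(4,-2)=4 f(4,0)=6 f(4,2)=4 f(4,4)=1
t=5: f(5,-3)=4 f(5,-1)=10 f(5,1)=10 f(5,3)=5 f(5,5)=1
t=6: f(6,-2)=14 f(6,0)=20 f(6,2)=15 f(6,4)=6 f(6,6)=1
t=7: f(7,-3)=14 f(7,-1)=34 f(7,1)=35 f(7,3)=21 f(7,5)=7 f(7,7)=1
t=8: f(8,-2)=48 f(8,0)=69 f(8,2)=56 f(8,4)=28 f(8,6)=8 f(8,8)=1
t=9: f(9,-3)=48 f(9,-1)=117 f(9,1)=125 f(9,3)=84 f(9,5)=36 f(9,7)=9 f(9,9)=1
t=10: f(10,-2)=165 f(10,0)=242 f(10,2)=209 f(10,4)=120 f(10,6)=45 f(10,8)=10 f(10,10)=1
t=11: f(11,-3)=165 f(11,-1)=407 f(11,1)=451 f(11,3)=329 f(11,5)=165 f(11,7)=55 f(11,9)=11 f(11,11)=1
t=12: f(12,-2)=572 f(12,0)=858 f(12,2)=780 f(12,4)=494 f(12,6)=220 f(12,8)=66 f(12,10)=12 f(12,12)=1
t=13: f(13,-3)=572 f(13,-1)=1430 f(13,1)=1638 f(13,3)=1274 f(13,5)=714 f(13,7)=286 f(13,9)=78 f(13,11)=13 f(13,13)=1
t=14: f(14,-2)=2002 f(14,0)=3068 f(14,2)=2912 f(14,4)=1988 f(14,6)=1000 f(14,8)=364 f(14,10)=91 f(14,12)=14 f(14,14)=1
t=15: f(15,-3)=2002 f(15,-1)=5070 f(15,1)=5980 f(15,3)=4900 f(15,5)=2988 f(15,7)=1364 f(15,9)=455 f(15,11)=105 f(15,13)=15 f(15,15)=1
t=16: f(16,-2)=7072 f(16,0)=11050 f(16,2)=10880 f(16,4)=7888 f(16,6)=4352 f(16,8)=1819 f(16,10)=560 f(16,12)=120 f(16,14)=16 f(16,16)=1
t=17: f(17,-3)=7072 f(17,-1)=18122 f(17,1)=21930 f(17,3)=18768 f(17,5)=12240 f(17,7)=6171 f(17,9)=2379 f(17,11)=680 f(17,13)=136 f(17,15)=17 f(17,17)=1
t=18: f(18,-2)=25194 f(18,0)=40052 f(18,2)=40698 f(18,4)=31008 f(18,6)=18411 f(18,8)=8550 f(18,10)=3059 f(18,12)=816 f(18,14)=153 f(18,16)=18 f(18,18)=1
t=19: f(19,-3)=25194 f(19,-1)=65246 f(19,1)=80750 f(19,3)=71706 f(19,5)=49419 f(19,7)=26961 f(19,9)=11609 f(19,11)=3875 f(19,13)=969 f(19,15)=171 f(19,17)=19 f(19,19)=1
t=20: f(20,-2)=90440 f(20,0)=145996 f(20,2)=152456 f(20,4)=121125 f(20,6)=76380 f(20,8)=38570 f(20,10)=15484 f(20,12)=4844 f(20,14)=1140 f(20,16)=190 f(20,18)=20 f(20,20)=1
t=21: f(21,-3)=90440 f(21,-1)=236436 f(21,1)=298452 f(21,3)=273581 f(21,5)=197505 f(21,7)=114950 f(21,9)=54054 f(21,11)=20328 f(21,13)=5984 f(21,15)=1330 f(21,17)=210 f(21,19)=21 f(21,21)=1
t=22: f(22,-2)=326876 f(22,0)=534888 f(22,2)=572033 f(22,4)=471086 f(22,6)=312455 f(22,8)=169004 f(22,10)=74382 f(22,12)=26312 f(22,14)=7314 f(22,16)=1540 f(22,18)=231 f(22,20)=22 f(22,22)=1
t=23: f(23,-3)=326876 f(23,-1)=861764 f(23,1)=1106921 f(23,3)=1043119 f(23,5)=783541 f(23,7)=481459 f(23,9)=243386 f(23,11)=100694 f(23,13)=33626 f(23,15)=8854 f(23,17)=1771 f(23,19)=253 f(23,21)=23 f(23,23)=1
t=24: f(24,-2)=1188640 f(24,0)=1968685 f(24,2)=2150040 f(24,4)=1826660 f(24,6)=1265000 f(24,8)=724845 f(24,10)=344080 f(24,12)=134320 f(24,14)=42480 f(24,16)=10625 f(24,18)=2024 f(24,20)=276 f(24,22)=24 f(24,24)=1
Σ_s f(24,s) = 9657700
P = 9657700/16777216 = 2414425/4194304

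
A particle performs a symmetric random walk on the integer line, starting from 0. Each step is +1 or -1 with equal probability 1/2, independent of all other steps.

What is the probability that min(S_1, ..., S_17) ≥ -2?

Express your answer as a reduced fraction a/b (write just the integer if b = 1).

Let f(t,s) = #length-t paths at position s with S_1..S_t all ≥ -2.
f(t,s) = f(t-1,s-1) + f(t-1,s+1) for s ≥ -2; f(t,s) = 0 for s < -2.
t=0: f(0,0)=1
t=1: f(1,-1)=1 f(1,1)=1
t=2: f(2,-2)=1 f(2,0)=2 f(2,2)=1
t=3: f(3,-1)=3 f(3,1)=3 f(3,3)=1
t=4: f(4,-2)=3 f(4,0)=6 f(4,2)=4 f(4,4)=1
t=5: f(5,-1)=9 f(5,1)=10 f(5,3)=5 f(5,5)=1
t=6: f(6,-2)=9 f(6,0)=19 f(6,2)=15 f(6,4)=6 f(6,6)=1
t=7: f(7,-1)=28 f(7,1)=34 f(7,3)=21 f(7,5)=7 f(7,7)=1
t=8: f(8,-2)=28 f(8,0)=62 f(8,2)=55 f(8,4)=28 f(8,6)=8 f(8,8)=1
t=9: f(9,-1)=90 f(9,1)=117 f(9,3)=83 f(9,5)=36 f(9,7)=9 f(9,9)=1
t=10: f(10,-2)=90 f(10,0)=207 f(10,2)=200 f(10,4)=119 f(10,6)=45 f(10,8)=10 f(10,10)=1
t=11: f(11,-1)=297 f(11,1)=407 f(11,3)=319 f(11,5)=164 f(11,7)=55 f(11,9)=11 f(11,11)=1
t=12: f(12,-2)=297 f(12,0)=704 f(12,2)=726 f(12,4)=483 f(12,6)=219 f(12,8)=66 f(12,10)=12 f(12,12)=1
t=13: f(13,-1)=1001 f(13,1)=1430 f(13,3)=1209 f(13,5)=702 f(13,7)=285 f(13,9)=78 f(13,11)=13 f(13,13)=1
t=14: f(14,-2)=1001 f(14,0)=2431 f(14,2)=2639 f(14,4)=1911 f(14,6)=987 f(14,8)=363 f(14,10)=91 f(14,12)=14 f(14,14)=1
t=15: f(15,-1)=3432 f(15,1)=5070 f(15,3)=4550 f(15,5)=2898 f(15,7)=1350 f(15,9)=454 f(15,11)=105 f(15,13)=15 f(15,15)=1
t=16: f(16,-2)=3432 f(16,0)=8502 f(16,2)=9620 f(16,4)=7448 f(16,6)=4248 f(16,8)=1804 f(16,10)=559 f(16,12)=120 f(16,14)=16 f(16,16)=1
t=17: f(17,-1)=11934 f(17,1)=18122 f(17,3)=17068 f(17,5)=11696 f(17,7)=6052 f(17,9)=2363 f(17,11)=679 f(17,13)=136 f(17,15)=17 f(17,17)=1
Σ_s f(17,s) = 68068
P = 68068/131072 = 17017/32768

Answer: 17017/32768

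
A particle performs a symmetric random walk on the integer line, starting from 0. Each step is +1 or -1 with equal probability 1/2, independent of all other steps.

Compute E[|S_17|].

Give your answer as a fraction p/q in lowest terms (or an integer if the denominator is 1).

S_17 takes values m ≡ 1 (mod 2) with |m| ≤ 17; P(S_17=m) = C(17,(17+m)/2)/2^17.
Total paths: 2^17 = 131072
Distribution: P(S=-17)=1/131072, P(S=-15)=17/131072, P(S=-13)=136/131072, P(S=-11)=680/131072, P(S=-9)=2380/131072, P(S=-7)=6188/131072, P(S=-5)=12376/131072, P(S=-3)=19448/131072, P(S=-1)=24310/131072, P(S=1)=24310/131072, P(S=3)=19448/131072, P(S=5)=12376/131072, P(S=7)=6188/131072, P(S=9)=2380/131072, P(S=11)=680/131072, P(S=13)=136/131072, P(S=15)=17/131072, P(S=17)=1/131072
E[|S_17|] = Σ_m |m|·P(S_17=m) = 437580/131072 = 109395/32768

Answer: 109395/32768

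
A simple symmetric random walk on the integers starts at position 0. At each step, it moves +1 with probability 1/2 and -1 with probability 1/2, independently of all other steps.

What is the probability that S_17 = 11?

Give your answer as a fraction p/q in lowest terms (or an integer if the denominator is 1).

To reach position 11 after 17 steps: need 14 steps of +1 and 3 of -1.
Favorable paths: C(17,14) = 680
Total paths: 2^17 = 131072
P = 680/131072 = 85/16384

Answer: 85/16384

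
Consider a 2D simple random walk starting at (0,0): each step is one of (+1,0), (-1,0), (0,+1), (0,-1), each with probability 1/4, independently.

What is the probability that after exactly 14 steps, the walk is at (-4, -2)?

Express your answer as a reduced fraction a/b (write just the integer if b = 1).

Let h be the number of horizontal steps (so 14-h are vertical). To end at (-4,-2) need (h-4)/2 right-steps and ((14-h)-2)/2 up-steps.
Sum over h with 4 ≤ h ≤ 12, h ≡ 0 (mod 2), 14-h ≡ 0 (mod 2):
h=4: C(14,4)·C(4,0)·C(10,4) = 1001·1·210 = 210210
h=6: C(14,6)·C(6,1)·C(8,3) = 3003·6·56 = 1009008
h=8: C(14,8)·C(8,2)·C(6,2) = 3003·28·15 = 1261260
h=10: C(14,10)·C(10,3)·C(4,1) = 1001·120·4 = 480480
h=12: C(14,12)·C(12,4)·C(2,0) = 91·495·1 = 45045
Total favorable: 3006003
Total paths: 4^14 = 268435456
P = 3006003/268435456 = 3006003/268435456

Answer: 3006003/268435456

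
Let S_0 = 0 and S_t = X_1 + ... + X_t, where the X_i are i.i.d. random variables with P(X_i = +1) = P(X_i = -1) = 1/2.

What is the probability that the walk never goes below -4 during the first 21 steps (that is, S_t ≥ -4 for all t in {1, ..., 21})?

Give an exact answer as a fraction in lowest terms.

Let f(t,s) = #length-t paths at position s with S_1..S_t all ≥ -4.
f(t,s) = f(t-1,s-1) + f(t-1,s+1) for s ≥ -4; f(t,s) = 0 for s < -4.
t=0: f(0,0)=1
t=1: f(1,-1)=1 f(1,1)=1
t=2: f(2,-2)=1 f(2,0)=2 f(2,2)=1
t=3: f(3,-3)=1 f(3,-1)=3 f(3,1)=3 f(3,3)=1
t=4: f(4,-4)=1 f(4,-2)=4 f(4,0)=6 f(4,2)=4 f(4,4)=1
t=5: f(5,-3)=5 f(5,-1)=10 f(5,1)=10 f(5,3)=5 f(5,5)=1
t=6: f(6,-4)=5 f(6,-2)=15 f(6,0)=20 f(6,2)=15 f(6,4)=6 f(6,6)=1
t=7: f(7,-3)=20 f(7,-1)=35 f(7,1)=35 f(7,3)=21 f(7,5)=7 f(7,7)=1
t=8: f(8,-4)=20 f(8,-2)=55 f(8,0)=70 f(8,2)=56 f(8,4)=28 f(8,6)=8 f(8,8)=1
t=9: f(9,-3)=75 f(9,-1)=125 f(9,1)=126 f(9,3)=84 f(9,5)=36 f(9,7)=9 f(9,9)=1
t=10: f(10,-4)=75 f(10,-2)=200 f(10,0)=251 f(10,2)=210 f(10,4)=120 f(10,6)=45 f(10,8)=10 f(10,10)=1
t=11: f(11,-3)=275 f(11,-1)=451 f(11,1)=461 f(11,3)=330 f(11,5)=165 f(11,7)=55 f(11,9)=11 f(11,11)=1
t=12: f(12,-4)=275 f(12,-2)=726 f(12,0)=912 f(12,2)=791 f(12,4)=495 f(12,6)=220 f(12,8)=66 f(12,10)=12 f(12,12)=1
t=13: f(13,-3)=1001 f(13,-1)=1638 f(13,1)=1703 f(13,3)=1286 f(13,5)=715 f(13,7)=286 f(13,9)=78 f(13,11)=13 f(13,13)=1
t=14: f(14,-4)=1001 f(14,-2)=2639 f(14,0)=3341 f(14,2)=2989 f(14,4)=2001 f(14,6)=1001 f(14,8)=364 f(14,10)=91 f(14,12)=14 f(14,14)=1
t=15: f(15,-3)=3640 f(15,-1)=5980 f(15,1)=6330 f(15,3)=4990 f(15,5)=3002 f(15,7)=1365 f(15,9)=455 f(15,11)=105 f(15,13)=15 f(15,15)=1
t=16: f(16,-4)=3640 f(16,-2)=9620 f(16,0)=12310 f(16,2)=11320 f(16,4)=7992 f(16,6)=4367 f(16,8)=1820 f(16,10)=560 f(16,12)=120 f(16,14)=16 f(16,16)=1
t=17: f(17,-3)=13260 f(17,-1)=21930 f(17,1)=23630 f(17,3)=19312 f(17,5)=12359 f(17,7)=6187 f(17,9)=2380 f(17,11)=680 f(17,13)=136 f(17,15)=17 f(17,17)=1
t=18: f(18,-4)=13260 f(18,-2)=35190 f(18,0)=45560 f(18,2)=42942 f(18,4)=31671 f(18,6)=18546 f(18,8)=8567 f(18,10)=3060 f(18,12)=816 f(18,14)=153 f(18,16)=18 f(18,18)=1
t=19: f(19,-3)=48450 f(19,-1)=80750 f(19,1)=88502 f(19,3)=74613 f(19,5)=50217 f(19,7)=27113 f(19,9)=11627 f(19,11)=3876 f(19,13)=969 f(19,15)=171 f(19,17)=19 f(19,19)=1
t=20: f(20,-4)=48450 f(20,-2)=129200 f(20,0)=169252 f(20,2)=163115 f(20,4)=124830 f(20,6)=77330 f(20,8)=38740 f(20,10)=15503 f(20,12)=4845 f(20,14)=1140 f(20,16)=190 f(20,18)=20 f(20,20)=1
t=21: f(21,-3)=177650 f(21,-1)=298452 f(21,1)=332367 f(21,3)=287945 f(21,5)=202160 f(21,7)=116070 f(21,9)=54243 f(21,11)=20348 f(21,13)=5985 f(21,15)=1330 f(21,17)=210 f(21,19)=21 f(21,21)=1
Σ_s f(21,s) = 1496782
P = 1496782/2097152 = 748391/1048576

Answer: 748391/1048576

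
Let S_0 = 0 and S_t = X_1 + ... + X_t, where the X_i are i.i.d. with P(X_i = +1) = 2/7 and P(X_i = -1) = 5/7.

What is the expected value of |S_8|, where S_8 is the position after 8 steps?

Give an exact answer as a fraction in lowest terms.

S_8 takes values m ≡ 0 (mod 2) with |m| ≤ 8; P(S_8=m) = C(8,(8+m)/2) · (2/7)^((8+m)/2) · (5/7)^((8-m)/2).
Distribution: P(S=-8)=390625/5764801, P(S=-6)=1250000/5764801, P(S=-4)=250000/823543, P(S=-2)=200000/823543, P(S=0)=100000/823543, P(S=2)=32000/823543, P(S=4)=6400/823543, P(S=6)=5120/5764801, P(S=8)=256/5764801
E[|S_8|] = Σ_m |m|·P(S_8=m) = 21084968/5764801

Answer: 21084968/5764801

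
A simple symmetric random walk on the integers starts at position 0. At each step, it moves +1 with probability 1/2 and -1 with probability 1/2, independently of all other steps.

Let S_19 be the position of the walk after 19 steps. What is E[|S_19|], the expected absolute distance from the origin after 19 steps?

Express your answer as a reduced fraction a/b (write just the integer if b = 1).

Answer: 230945/65536

Derivation:
S_19 takes values m ≡ 1 (mod 2) with |m| ≤ 19; P(S_19=m) = C(19,(19+m)/2)/2^19.
Total paths: 2^19 = 524288
Distribution: P(S=-19)=1/524288, P(S=-17)=19/524288, P(S=-15)=171/524288, P(S=-13)=969/524288, P(S=-11)=3876/524288, P(S=-9)=11628/524288, P(S=-7)=27132/524288, P(S=-5)=50388/524288, P(S=-3)=75582/524288, P(S=-1)=92378/524288, P(S=1)=92378/524288, P(S=3)=75582/524288, P(S=5)=50388/524288, P(S=7)=27132/524288, P(S=9)=11628/524288, P(S=11)=3876/524288, P(S=13)=969/524288, P(S=15)=171/524288, P(S=17)=19/524288, P(S=19)=1/524288
E[|S_19|] = Σ_m |m|·P(S_19=m) = 1847560/524288 = 230945/65536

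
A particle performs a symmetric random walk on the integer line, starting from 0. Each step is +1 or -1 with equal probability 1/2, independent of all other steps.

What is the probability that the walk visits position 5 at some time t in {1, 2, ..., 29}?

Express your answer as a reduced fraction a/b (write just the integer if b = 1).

Answer: 194129627/536870912

Derivation:
Count via complement. Let g(t,s) = #length-t paths at position s with S_1..S_t all ≠ 5.
g(t,s) = g(t-1,s-1) + g(t-1,s+1) for s ≠ 5; g(t,5) = 0.
t=0: g(0,0)=1
t=1: g(1,-1)=1 g(1,1)=1
t=2: g(2,-2)=1 g(2,0)=2 g(2,2)=1
t=3: g(3,-3)=1 g(3,-1)=3 g(3,1)=3 g(3,3)=1
t=4: g(4,-4)=1 g(4,-2)=4 g(4,0)=6 g(4,2)=4 g(4,4)=1
t=5: g(5,-5)=1 g(5,-3)=5 g(5,-1)=10 g(5,1)=10 g(5,3)=5
t=6: g(6,-6)=1 g(6,-4)=6 g(6,-2)=15 g(6,0)=20 g(6,2)=15 g(6,4)=5
t=7: g(7,-7)=1 g(7,-5)=7 g(7,-3)=21 g(7,-1)=35 g(7,1)=35 g(7,3)=20
t=8: g(8,-8)=1 g(8,-6)=8 g(8,-4)=28 g(8,-2)=56 g(8,0)=70 g(8,2)=55 g(8,4)=20
t=9: g(9,-9)=1 g(9,-7)=9 g(9,-5)=36 g(9,-3)=84 g(9,-1)=126 g(9,1)=125 g(9,3)=75
t=10: g(10,-10)=1 g(10,-8)=10 g(10,-6)=45 g(10,-4)=120 g(10,-2)=210 g(10,0)=251 g(10,2)=200 g(10,4)=75
t=11: g(11,-11)=1 g(11,-9)=11 g(11,-7)=55 g(11,-5)=165 g(11,-3)=330 g(11,-1)=461 g(11,1)=451 g(11,3)=275
t=12: g(12,-12)=1 g(12,-10)=12 g(12,-8)=66 g(12,-6)=220 g(12,-4)=495 g(12,-2)=791 g(12,0)=912 g(12,2)=726 g(12,4)=275
t=13: g(13,-13)=1 g(13,-11)=13 g(13,-9)=78 g(13,-7)=286 g(13,-5)=715 g(13,-3)=1286 g(13,-1)=1703 g(13,1)=1638 g(13,3)=1001
t=14: g(14,-14)=1 g(14,-12)=14 g(14,-10)=91 g(14,-8)=364 g(14,-6)=1001 g(14,-4)=2001 g(14,-2)=2989 g(14,0)=3341 g(14,2)=2639 g(14,4)=1001
t=15: g(15,-15)=1 g(15,-13)=15 g(15,-11)=105 g(15,-9)=455 g(15,-7)=1365 g(15,-5)=3002 g(15,-3)=4990 g(15,-1)=6330 g(15,1)=5980 g(15,3)=3640
t=16: g(16,-16)=1 g(16,-14)=16 g(16,-12)=120 g(16,-10)=560 g(16,-8)=1820 g(16,-6)=4367 g(16,-4)=7992 g(16,-2)=11320 g(16,0)=12310 g(16,2)=9620 g(16,4)=3640
t=17: g(17,-17)=1 g(17,-15)=17 g(17,-13)=136 g(17,-11)=680 g(17,-9)=2380 g(17,-7)=6187 g(17,-5)=12359 g(17,-3)=19312 g(17,-1)=23630 g(17,1)=21930 g(17,3)=13260
t=18: g(18,-18)=1 g(18,-16)=18 g(18,-14)=153 g(18,-12)=816 g(18,-10)=3060 g(18,-8)=8567 g(18,-6)=18546 g(18,-4)=31671 g(18,-2)=42942 g(18,0)=45560 g(18,2)=35190 g(18,4)=13260
t=19: g(19,-19)=1 g(19,-17)=19 g(19,-15)=171 g(19,-13)=969 g(19,-11)=3876 g(19,-9)=11627 g(19,-7)=27113 g(19,-5)=50217 g(19,-3)=74613 g(19,-1)=88502 g(19,1)=80750 g(19,3)=48450
t=20: g(20,-20)=1 g(20,-18)=20 g(20,-16)=190 g(20,-14)=1140 g(20,-12)=4845 g(20,-10)=15503 g(20,-8)=38740 g(20,-6)=77330 g(20,-4)=124830 g(20,-2)=163115 g(20,0)=169252 g(20,2)=129200 g(20,4)=48450
t=21: g(21,-21)=1 g(21,-19)=21 g(21,-17)=210 g(21,-15)=1330 g(21,-13)=5985 g(21,-11)=20348 g(21,-9)=54243 g(21,-7)=116070 g(21,-5)=202160 g(21,-3)=287945 g(21,-1)=332367 g(21,1)=298452 g(21,3)=177650
t=22: g(22,-22)=1 g(22,-20)=22 g(22,-18)=231 g(22,-16)=1540 g(22,-14)=7315 g(22,-12)=26333 g(22,-10)=74591 g(22,-8)=170313 g(22,-6)=318230 g(22,-4)=490105 g(22,-2)=620312 g(22,0)=630819 g(22,2)=476102 g(22,4)=177650
t=23: g(23,-23)=1 g(23,-21)=23 g(23,-19)=253 g(23,-17)=1771 g(23,-15)=8855 g(23,-13)=33648 g(23,-11)=100924 g(23,-9)=244904 g(23,-7)=488543 g(23,-5)=808335 g(23,-3)=1110417 g(23,-1)=1251131 g(23,1)=1106921 g(23,3)=653752
t=24: g(24,-24)=1 g(24,-22)=24 g(24,-20)=276 g(24,-18)=2024 g(24,-16)=10626 g(24,-14)=42503 g(24,-12)=134572 g(24,-10)=345828 g(24,-8)=733447 g(24,-6)=1296878 g(24,-4)=1918752 g(24,-2)=2361548 g(24,0)=2358052 g(24,2)=1760673 g(24,4)=653752
t=25: g(25,-25)=1 g(25,-23)=25 g(25,-21)=300 g(25,-19)=2300 g(25,-17)=12650 g(25,-15)=53129 g(25,-13)=177075 g(25,-11)=480400 g(25,-9)=1079275 g(25,-7)=2030325 g(25,-5)=3215630 g(25,-3)=4280300 g(25,-1)=4719600 g(25,1)=4118725 g(25,3)=2414425
t=26: g(26,-26)=1 g(26,-24)=26 g(26,-22)=325 g(26,-20)=2600 g(26,-18)=14950 g(26,-16)=65779 g(26,-14)=230204 g(26,-12)=657475 g(26,-10)=1559675 g(26,-8)=3109600 g(26,-6)=5245955 g(26,-4)=7495930 g(26,-2)=8999900 g(26,0)=8838325 g(26,2)=6533150 g(26,4)=2414425
t=27: g(27,-27)=1 g(27,-25)=27 g(27,-23)=351 g(27,-21)=2925 g(27,-19)=17550 g(27,-17)=80729 g(27,-15)=295983 g(27,-13)=887679 g(27,-11)=2217150 g(27,-9)=4669275 g(27,-7)=8355555 g(27,-5)=12741885 g(27,-3)=16495830 g(27,-1)=17838225 g(27,1)=15371475 g(27,3)=8947575
t=28: g(28,-28)=1 g(28,-26)=28 g(28,-24)=378 g(28,-22)=3276 g(28,-20)=20475 g(28,-18)=98279 g(28,-16)=376712 g(28,-14)=1183662 g(28,-12)=3104829 g(28,-10)=6886425 g(28,-8)=13024830 g(28,-6)=21097440 g(28,-4)=29237715 g(28,-2)=34334055 g(28,0)=33209700 g(28,2)=24319050 g(28,4)=8947575
t=29: g(29,-29)=1 g(29,-27)=29 g(29,-25)=406 g(29,-23)=3654 g(29,-21)=23751 g(29,-19)=118754 g(29,-17)=474991 g(29,-15)=1560374 g(29,-13)=4288491 g(29,-11)=9991254 g(29,-9)=19911255 g(29,-7)=34122270 g(29,-5)=50335155 g(29,-3)=63571770 g(29,-1)=67543755 g(29,1)=57528750 g(29,3)=33266625
Paths never hitting 5: Σ_s g(29,s) = 342741285
Paths hitting 5: 2^29 - 342741285 = 194129627
P = 194129627/536870912 = 194129627/536870912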